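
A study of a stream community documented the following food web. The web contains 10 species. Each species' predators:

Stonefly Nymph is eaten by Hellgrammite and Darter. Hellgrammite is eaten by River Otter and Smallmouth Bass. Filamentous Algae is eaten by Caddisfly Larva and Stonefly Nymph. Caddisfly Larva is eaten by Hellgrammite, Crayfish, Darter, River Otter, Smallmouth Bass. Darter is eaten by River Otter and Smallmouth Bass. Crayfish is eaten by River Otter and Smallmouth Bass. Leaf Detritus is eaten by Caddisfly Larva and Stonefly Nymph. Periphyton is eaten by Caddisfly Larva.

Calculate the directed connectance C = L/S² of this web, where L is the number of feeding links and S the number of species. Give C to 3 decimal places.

C = 0.180

The web has S = 10 species and L = 18 feeding links.
C = L / S² = 18 / 100 = 0.1800 ≈ 0.180.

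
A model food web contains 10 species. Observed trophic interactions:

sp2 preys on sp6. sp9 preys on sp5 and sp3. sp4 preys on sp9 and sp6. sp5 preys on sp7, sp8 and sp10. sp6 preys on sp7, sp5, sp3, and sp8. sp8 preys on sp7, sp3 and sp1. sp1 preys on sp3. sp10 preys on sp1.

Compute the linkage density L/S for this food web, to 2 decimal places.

There are L = 17 links among S = 10 species.
L/S = 17/10 = 1.7000 ≈ 1.70.

L/S = 1.70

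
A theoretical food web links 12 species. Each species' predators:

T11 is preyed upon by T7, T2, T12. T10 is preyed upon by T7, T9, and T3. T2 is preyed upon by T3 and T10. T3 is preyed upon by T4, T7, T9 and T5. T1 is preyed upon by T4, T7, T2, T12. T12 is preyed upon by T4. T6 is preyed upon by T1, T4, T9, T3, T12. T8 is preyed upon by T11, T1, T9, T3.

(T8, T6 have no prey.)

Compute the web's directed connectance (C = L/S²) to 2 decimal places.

The web has S = 12 species and L = 26 feeding links.
C = L / S² = 26 / 144 = 0.1806 ≈ 0.18.

C = 0.18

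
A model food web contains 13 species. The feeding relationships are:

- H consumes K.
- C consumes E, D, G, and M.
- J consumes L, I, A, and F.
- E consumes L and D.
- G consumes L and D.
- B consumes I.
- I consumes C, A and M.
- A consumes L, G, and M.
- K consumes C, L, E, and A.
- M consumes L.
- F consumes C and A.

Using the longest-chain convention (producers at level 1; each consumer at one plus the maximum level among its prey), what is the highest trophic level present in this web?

5

Producers (level 1): L, D.
L → M → C → K → H gives H level 5.
No species has a prey at level 5, so no species reaches level 6.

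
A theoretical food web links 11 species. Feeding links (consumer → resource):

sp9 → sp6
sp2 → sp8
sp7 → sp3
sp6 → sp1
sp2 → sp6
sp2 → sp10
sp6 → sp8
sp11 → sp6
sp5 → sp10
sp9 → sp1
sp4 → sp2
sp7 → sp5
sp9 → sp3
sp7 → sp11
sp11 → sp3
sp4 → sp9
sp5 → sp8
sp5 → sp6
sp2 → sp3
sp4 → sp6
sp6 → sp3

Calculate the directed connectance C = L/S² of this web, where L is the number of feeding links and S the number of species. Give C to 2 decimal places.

C = 0.17

The web has S = 11 species and L = 21 feeding links.
C = L / S² = 21 / 121 = 0.1736 ≈ 0.17.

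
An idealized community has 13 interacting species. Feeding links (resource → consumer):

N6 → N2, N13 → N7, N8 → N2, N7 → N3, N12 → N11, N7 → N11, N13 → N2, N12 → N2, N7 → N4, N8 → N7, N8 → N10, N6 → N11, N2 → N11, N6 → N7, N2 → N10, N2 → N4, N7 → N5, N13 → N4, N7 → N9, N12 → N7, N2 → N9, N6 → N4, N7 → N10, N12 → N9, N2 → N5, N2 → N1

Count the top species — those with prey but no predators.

Top species (has prey, but nothing eats it): N4, N10, N3, N1, N11, N5, N9.
Count: 7.

7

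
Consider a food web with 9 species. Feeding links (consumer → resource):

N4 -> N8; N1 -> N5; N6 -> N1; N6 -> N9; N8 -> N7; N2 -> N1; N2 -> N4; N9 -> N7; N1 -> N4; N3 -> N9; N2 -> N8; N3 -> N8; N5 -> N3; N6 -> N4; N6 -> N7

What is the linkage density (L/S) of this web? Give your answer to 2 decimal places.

L/S = 1.67

There are L = 15 links among S = 9 species.
L/S = 15/9 = 1.6667 ≈ 1.67.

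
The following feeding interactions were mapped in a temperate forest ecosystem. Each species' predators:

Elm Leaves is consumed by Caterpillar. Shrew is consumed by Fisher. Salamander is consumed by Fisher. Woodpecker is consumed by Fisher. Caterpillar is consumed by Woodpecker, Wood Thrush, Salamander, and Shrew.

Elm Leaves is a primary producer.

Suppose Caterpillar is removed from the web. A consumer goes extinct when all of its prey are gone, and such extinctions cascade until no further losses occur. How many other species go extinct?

5

Remove Caterpillar.
Round 1: Woodpecker (all prey gone), Salamander (all prey gone), Shrew (all prey gone), Wood Thrush (all prey gone) → extinct.
Round 2: Fisher (all prey gone) → extinct.
No further losses. Total secondary extinctions: 5.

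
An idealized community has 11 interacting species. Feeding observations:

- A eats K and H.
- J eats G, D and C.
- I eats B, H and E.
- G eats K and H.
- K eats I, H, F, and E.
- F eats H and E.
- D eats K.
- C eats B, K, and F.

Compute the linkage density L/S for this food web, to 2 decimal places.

There are L = 20 links among S = 11 species.
L/S = 20/11 = 1.8182 ≈ 1.82.

L/S = 1.82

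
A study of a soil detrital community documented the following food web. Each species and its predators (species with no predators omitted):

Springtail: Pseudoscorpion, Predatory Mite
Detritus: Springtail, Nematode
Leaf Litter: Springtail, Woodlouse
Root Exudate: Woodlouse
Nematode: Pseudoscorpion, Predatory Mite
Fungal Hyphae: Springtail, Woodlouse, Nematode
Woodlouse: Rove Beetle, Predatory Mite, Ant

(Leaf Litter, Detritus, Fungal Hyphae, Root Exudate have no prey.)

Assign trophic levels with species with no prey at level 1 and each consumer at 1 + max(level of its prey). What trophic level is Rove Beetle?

Leaf Litter has no prey (basal) → level 1.
Woodlouse eats Leaf Litter (level 1); other prey at levels: Fungal Hyphae 1, Root Exudate 1 → level 2.
Rove Beetle eats Woodlouse → level 3.

Trophic level 3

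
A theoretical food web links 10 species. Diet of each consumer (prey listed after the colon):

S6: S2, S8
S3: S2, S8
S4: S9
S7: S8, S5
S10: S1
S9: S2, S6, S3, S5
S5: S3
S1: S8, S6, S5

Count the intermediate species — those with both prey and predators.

Intermediate species (has both prey and predators): S6, S3, S5, S1, S9.
Count: 5.

5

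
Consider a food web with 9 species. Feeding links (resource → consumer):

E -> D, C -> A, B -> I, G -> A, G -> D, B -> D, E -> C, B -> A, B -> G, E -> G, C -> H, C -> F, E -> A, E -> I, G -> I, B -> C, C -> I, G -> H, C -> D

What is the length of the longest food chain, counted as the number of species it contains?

One longest chain: B → C → F.
It has 3 species and 2 links.

3 species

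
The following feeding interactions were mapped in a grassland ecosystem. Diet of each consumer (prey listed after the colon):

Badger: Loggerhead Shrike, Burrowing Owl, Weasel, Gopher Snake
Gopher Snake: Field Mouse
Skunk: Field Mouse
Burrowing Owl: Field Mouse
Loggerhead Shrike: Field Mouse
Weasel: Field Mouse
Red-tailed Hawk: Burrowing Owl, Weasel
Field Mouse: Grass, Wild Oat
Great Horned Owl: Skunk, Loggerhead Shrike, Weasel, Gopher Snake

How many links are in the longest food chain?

3 links

One longest chain: Grass → Field Mouse → Loggerhead Shrike → Badger.
It has 4 species and 3 links.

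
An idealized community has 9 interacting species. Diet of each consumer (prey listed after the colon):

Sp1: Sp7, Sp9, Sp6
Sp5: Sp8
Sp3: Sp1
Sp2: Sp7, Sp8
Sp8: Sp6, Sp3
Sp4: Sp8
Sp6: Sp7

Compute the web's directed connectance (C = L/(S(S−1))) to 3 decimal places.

The web has S = 9 species and L = 11 feeding links.
C = L / (S(S−1)) = 11 / 72 = 0.1528 ≈ 0.153.

C = 0.153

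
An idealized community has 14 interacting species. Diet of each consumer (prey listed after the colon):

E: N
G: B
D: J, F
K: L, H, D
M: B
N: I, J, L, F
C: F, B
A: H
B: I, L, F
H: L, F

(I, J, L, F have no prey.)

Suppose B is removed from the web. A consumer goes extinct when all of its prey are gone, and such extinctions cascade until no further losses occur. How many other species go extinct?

Remove B.
Round 1: M (all prey gone), G (all prey gone) → extinct.
No further losses. Total secondary extinctions: 2.

2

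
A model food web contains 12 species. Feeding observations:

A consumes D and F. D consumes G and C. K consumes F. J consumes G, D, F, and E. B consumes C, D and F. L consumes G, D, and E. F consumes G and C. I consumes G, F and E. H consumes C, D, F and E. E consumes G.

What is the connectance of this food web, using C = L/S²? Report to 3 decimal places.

C = 0.174

The web has S = 12 species and L = 25 feeding links.
C = L / S² = 25 / 144 = 0.1736 ≈ 0.174.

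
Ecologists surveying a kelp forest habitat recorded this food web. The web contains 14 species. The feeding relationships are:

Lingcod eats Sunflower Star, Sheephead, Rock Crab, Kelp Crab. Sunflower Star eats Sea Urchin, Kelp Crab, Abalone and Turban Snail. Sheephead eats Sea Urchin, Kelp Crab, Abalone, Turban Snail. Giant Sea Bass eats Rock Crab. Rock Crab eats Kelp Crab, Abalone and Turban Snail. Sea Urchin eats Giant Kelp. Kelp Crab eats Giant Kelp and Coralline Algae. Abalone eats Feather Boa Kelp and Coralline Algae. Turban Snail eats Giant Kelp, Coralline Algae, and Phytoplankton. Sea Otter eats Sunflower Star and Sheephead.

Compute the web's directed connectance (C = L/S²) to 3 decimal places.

The web has S = 14 species and L = 26 feeding links.
C = L / S² = 26 / 196 = 0.1327 ≈ 0.133.

C = 0.133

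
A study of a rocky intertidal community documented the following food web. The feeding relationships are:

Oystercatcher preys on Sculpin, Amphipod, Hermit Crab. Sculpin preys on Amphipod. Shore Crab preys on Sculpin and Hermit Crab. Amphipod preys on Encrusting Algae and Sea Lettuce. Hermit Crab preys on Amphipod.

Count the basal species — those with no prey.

Basal species (no prey listed): Sea Lettuce, Encrusting Algae.
Count: 2.

2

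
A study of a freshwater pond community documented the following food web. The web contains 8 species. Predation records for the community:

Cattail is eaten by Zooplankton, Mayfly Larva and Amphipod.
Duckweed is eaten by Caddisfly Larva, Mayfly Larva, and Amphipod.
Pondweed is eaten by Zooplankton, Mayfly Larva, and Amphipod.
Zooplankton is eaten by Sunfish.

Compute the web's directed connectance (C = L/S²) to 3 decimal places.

The web has S = 8 species and L = 10 feeding links.
C = L / S² = 10 / 64 = 0.1562 ≈ 0.156.

C = 0.156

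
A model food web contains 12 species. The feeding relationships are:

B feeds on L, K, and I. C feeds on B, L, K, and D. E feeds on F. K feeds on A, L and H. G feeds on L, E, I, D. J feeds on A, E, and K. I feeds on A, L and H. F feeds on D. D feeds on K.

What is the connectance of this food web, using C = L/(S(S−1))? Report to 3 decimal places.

The web has S = 12 species and L = 23 feeding links.
C = L / (S(S−1)) = 23 / 132 = 0.1742 ≈ 0.174.

C = 0.174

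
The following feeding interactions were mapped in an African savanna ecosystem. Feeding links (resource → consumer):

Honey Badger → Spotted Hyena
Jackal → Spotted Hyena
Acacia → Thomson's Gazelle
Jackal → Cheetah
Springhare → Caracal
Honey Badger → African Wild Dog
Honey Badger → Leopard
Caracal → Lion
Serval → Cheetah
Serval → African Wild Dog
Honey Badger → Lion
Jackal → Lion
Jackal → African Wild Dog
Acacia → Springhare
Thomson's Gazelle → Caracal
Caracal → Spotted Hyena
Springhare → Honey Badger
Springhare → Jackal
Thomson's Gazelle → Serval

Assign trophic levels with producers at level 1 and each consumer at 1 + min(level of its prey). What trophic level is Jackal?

Acacia is a producer → level 1.
Springhare eats Acacia → level 2.
Jackal eats Springhare → level 3.
No prey of Jackal is below level 2, so 3 is the minimum.

Trophic level 3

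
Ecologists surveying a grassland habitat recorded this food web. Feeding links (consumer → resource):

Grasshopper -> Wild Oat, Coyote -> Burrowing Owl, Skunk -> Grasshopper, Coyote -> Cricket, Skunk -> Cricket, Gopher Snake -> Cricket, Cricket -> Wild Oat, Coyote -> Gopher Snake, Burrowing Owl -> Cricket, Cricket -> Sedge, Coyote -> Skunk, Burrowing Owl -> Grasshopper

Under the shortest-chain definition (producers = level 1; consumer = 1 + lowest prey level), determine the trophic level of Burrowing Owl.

Wild Oat is a producer → level 1.
Cricket eats Wild Oat → level 2.
Burrowing Owl eats Cricket → level 3.
No prey of Burrowing Owl is below level 2, so 3 is the minimum.

Trophic level 3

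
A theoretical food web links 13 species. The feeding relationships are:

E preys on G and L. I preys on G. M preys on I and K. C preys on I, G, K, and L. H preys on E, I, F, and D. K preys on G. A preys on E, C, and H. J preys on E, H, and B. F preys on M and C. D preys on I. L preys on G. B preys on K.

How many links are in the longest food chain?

One longest chain: G → K → M → F → H → A.
It has 6 species and 5 links.

5 links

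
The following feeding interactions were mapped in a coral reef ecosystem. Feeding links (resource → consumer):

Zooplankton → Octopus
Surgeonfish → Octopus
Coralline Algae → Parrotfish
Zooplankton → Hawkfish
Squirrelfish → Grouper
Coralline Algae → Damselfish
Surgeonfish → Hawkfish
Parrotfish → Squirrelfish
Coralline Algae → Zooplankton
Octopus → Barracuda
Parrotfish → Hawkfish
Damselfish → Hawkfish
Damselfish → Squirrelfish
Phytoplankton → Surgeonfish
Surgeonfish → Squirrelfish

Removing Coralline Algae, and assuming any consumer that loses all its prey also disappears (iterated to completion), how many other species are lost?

Remove Coralline Algae.
Round 1: Parrotfish (all prey gone), Damselfish (all prey gone), Zooplankton (all prey gone) → extinct.
No further losses. Total secondary extinctions: 3.

3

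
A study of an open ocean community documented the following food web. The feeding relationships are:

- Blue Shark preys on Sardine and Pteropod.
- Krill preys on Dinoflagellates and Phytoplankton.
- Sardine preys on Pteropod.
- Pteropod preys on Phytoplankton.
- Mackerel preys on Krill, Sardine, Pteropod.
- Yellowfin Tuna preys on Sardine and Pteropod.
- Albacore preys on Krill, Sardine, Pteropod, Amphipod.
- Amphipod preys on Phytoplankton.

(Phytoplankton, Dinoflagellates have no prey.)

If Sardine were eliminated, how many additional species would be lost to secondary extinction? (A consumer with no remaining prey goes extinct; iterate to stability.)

0

Remove Sardine.
Every predator of it retains at least one other prey: Yellowfin Tuna still has Pteropod; Blue Shark still has Pteropod; Albacore still has Pteropod, Krill, Amphipod; Mackerel still has Pteropod, Krill.
No consumer loses all prey, so no secondary extinctions occur.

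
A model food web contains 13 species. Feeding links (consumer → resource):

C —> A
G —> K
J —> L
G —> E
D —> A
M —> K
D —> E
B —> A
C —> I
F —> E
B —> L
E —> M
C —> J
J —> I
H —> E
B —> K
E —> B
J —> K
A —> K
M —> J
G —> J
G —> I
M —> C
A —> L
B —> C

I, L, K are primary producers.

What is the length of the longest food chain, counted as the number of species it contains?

One longest chain: L → A → C → B → E → D.
It has 6 species and 5 links.

6 species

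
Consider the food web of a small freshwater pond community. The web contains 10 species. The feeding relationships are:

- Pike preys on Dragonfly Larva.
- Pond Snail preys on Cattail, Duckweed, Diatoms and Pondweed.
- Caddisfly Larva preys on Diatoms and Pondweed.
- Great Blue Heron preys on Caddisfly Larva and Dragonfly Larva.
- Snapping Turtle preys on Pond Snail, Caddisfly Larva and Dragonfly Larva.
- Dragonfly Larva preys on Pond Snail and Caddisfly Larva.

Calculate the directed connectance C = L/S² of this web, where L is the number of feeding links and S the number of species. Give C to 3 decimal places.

The web has S = 10 species and L = 14 feeding links.
C = L / S² = 14 / 100 = 0.1400 ≈ 0.140.

C = 0.140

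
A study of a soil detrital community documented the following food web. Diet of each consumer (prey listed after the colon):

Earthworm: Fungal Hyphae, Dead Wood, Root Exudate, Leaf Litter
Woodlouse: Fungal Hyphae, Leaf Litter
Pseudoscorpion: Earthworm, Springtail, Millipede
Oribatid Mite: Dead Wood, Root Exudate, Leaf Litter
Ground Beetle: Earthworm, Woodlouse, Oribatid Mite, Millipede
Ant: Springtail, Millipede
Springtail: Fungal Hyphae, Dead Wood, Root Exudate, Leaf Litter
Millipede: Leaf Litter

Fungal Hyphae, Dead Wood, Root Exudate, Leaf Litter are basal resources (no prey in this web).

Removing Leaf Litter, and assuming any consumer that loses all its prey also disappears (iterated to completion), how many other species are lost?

1

Remove Leaf Litter.
Round 1: Millipede (all prey gone) → extinct.
No further losses. Total secondary extinctions: 1.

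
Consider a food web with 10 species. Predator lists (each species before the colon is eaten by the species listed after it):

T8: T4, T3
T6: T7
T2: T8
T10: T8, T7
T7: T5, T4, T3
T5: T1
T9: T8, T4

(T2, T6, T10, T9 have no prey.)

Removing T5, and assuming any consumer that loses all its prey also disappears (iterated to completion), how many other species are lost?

1

Remove T5.
Round 1: T1 (all prey gone) → extinct.
No further losses. Total secondary extinctions: 1.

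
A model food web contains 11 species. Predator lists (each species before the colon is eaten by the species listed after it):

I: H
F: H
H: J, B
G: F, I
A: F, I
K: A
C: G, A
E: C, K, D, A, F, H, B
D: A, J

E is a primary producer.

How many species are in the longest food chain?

One longest chain: E → C → G → F → H → J.
It has 6 species and 5 links.

6 species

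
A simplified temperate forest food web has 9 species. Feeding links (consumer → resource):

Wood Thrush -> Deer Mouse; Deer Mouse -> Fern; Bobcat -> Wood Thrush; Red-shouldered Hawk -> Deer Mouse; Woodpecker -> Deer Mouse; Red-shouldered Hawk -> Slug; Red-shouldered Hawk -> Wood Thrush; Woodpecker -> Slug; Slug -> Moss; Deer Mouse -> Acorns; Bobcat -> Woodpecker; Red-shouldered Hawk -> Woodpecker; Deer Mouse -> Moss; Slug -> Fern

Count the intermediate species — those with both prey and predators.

Intermediate species (has both prey and predators): Deer Mouse, Slug, Woodpecker, Wood Thrush.
Count: 4.

4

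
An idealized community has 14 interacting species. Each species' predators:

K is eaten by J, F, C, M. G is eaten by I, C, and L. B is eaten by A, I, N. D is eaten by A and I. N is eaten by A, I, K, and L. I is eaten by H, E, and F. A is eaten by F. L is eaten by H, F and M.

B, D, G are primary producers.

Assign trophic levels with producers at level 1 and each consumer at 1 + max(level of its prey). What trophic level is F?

Trophic level 4

B is a producer → level 1.
N eats B → level 2.
I eats N (level 2); other prey at levels: B 1, D 1, G 1 → level 3.
F eats I (level 3); other prey at levels: A 3, K 3, L 3 → level 4.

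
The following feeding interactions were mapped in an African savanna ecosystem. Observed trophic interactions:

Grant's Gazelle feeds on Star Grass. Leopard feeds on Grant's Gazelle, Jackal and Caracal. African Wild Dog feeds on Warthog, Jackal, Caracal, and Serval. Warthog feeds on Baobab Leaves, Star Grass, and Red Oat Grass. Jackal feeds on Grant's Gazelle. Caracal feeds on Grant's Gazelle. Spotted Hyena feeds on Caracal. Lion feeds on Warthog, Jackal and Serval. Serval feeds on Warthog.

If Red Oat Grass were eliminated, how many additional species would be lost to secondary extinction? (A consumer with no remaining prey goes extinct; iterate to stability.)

Remove Red Oat Grass.
Every predator of it retains at least one other prey: Warthog still has Star Grass, Baobab Leaves.
No consumer loses all prey, so no secondary extinctions occur.

0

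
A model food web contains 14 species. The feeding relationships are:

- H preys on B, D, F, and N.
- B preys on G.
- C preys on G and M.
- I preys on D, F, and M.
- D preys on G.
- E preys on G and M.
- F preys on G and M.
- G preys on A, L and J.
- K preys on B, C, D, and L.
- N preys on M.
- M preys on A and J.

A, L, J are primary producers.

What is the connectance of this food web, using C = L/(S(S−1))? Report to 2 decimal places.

The web has S = 14 species and L = 25 feeding links.
C = L / (S(S−1)) = 25 / 182 = 0.1374 ≈ 0.14.

C = 0.14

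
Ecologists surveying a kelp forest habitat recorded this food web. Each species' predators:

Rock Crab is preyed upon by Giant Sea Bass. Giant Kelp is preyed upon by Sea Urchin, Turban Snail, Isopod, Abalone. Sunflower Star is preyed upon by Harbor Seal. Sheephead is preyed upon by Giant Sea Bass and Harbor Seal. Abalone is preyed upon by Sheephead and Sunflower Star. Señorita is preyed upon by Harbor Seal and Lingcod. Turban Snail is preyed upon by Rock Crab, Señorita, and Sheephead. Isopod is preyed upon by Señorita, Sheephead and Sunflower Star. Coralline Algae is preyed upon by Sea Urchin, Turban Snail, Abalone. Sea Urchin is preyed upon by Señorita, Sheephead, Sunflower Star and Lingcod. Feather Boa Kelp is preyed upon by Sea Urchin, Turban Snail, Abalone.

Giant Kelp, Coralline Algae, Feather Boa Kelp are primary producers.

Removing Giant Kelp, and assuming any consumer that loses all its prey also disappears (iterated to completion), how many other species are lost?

1

Remove Giant Kelp.
Round 1: Isopod (all prey gone) → extinct.
No further losses. Total secondary extinctions: 1.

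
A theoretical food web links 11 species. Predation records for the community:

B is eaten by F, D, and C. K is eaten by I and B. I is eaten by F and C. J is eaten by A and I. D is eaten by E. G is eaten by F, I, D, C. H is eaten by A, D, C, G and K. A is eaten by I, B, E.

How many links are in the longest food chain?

One longest chain: H → K → B → D → E.
It has 5 species and 4 links.

4 links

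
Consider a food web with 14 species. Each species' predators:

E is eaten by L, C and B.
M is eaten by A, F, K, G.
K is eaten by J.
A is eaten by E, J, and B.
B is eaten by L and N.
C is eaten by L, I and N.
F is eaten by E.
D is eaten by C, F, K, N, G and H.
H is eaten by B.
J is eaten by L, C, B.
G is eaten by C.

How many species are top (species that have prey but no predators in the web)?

3

Top species (has prey, but nothing eats it): N, I, L.
Count: 3.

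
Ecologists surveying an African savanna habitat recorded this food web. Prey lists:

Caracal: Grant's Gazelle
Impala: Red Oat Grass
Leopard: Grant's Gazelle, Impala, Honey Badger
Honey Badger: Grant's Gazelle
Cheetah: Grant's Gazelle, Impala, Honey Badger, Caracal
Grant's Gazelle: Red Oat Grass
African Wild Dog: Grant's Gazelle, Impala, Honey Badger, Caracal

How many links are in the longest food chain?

3 links

One longest chain: Red Oat Grass → Grant's Gazelle → Honey Badger → Cheetah.
It has 4 species and 3 links.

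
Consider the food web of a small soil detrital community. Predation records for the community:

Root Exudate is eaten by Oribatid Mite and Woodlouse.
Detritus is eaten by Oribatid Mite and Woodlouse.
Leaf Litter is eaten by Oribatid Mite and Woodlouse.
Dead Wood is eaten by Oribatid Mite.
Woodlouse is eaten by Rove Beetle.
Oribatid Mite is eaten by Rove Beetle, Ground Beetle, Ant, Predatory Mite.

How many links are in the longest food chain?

2 links

One longest chain: Leaf Litter → Oribatid Mite → Predatory Mite.
It has 3 species and 2 links.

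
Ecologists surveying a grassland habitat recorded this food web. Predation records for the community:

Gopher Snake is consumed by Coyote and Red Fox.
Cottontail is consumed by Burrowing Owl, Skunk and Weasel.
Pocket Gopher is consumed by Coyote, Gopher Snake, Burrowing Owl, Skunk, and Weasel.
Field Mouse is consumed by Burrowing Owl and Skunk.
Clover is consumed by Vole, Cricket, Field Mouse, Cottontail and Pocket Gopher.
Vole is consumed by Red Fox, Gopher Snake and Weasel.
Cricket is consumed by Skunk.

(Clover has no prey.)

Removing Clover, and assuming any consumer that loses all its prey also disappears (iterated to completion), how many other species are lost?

Remove Clover.
Round 1: Field Mouse (all prey gone), Cottontail (all prey gone), Vole (all prey gone), Pocket Gopher (all prey gone), Cricket (all prey gone) → extinct.
Round 2: Weasel (all prey gone), Gopher Snake (all prey gone), Skunk (all prey gone), Burrowing Owl (all prey gone) → extinct.
Round 3: Coyote (all prey gone), Red Fox (all prey gone) → extinct.
No further losses. Total secondary extinctions: 11.

11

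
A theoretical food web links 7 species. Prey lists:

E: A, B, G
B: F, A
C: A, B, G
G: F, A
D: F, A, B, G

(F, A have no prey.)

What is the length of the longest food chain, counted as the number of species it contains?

3 species

One longest chain: F → B → C.
It has 3 species and 2 links.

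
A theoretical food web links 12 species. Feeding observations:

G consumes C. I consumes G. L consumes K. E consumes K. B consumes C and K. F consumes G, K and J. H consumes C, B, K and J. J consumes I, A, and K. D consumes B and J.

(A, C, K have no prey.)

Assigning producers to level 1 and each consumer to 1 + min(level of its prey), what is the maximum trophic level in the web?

3

Producers (level 1): A, C, K.
Following each consumer down to its lowest-level prey: C → G → I (levels 1 through 3).
All prey of I (G 2) are at level 2 or above, so I is at level 1 + 2 = 3.
Every consumer has at least one prey at level 2 or below, so none exceeds level 3.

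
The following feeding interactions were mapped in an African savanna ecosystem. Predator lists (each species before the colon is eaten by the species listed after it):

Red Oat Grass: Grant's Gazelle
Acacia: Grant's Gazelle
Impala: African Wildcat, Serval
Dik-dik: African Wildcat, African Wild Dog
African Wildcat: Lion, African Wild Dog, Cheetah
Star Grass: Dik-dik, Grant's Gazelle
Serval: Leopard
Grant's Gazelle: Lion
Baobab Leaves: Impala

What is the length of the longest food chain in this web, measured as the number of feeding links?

One longest chain: Star Grass → Dik-dik → African Wildcat → Lion.
It has 4 species and 3 links.

3 links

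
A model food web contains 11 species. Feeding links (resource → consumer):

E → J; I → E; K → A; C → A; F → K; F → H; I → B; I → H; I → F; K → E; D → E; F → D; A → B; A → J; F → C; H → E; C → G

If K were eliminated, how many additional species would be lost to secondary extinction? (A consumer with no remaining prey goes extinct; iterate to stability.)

Remove K.
Every predator of it retains at least one other prey: E still has I, H, D; A still has C.
No consumer loses all prey, so no secondary extinctions occur.

0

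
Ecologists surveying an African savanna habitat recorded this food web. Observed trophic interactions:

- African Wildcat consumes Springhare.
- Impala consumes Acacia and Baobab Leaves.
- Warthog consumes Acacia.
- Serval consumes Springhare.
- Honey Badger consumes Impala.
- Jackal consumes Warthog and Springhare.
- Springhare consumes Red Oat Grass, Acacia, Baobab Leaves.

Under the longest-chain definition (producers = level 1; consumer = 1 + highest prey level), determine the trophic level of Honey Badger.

Baobab Leaves is a producer → level 1.
Impala eats Baobab Leaves (level 1); other prey at levels: Acacia 1 → level 2.
Honey Badger eats Impala → level 3.

Trophic level 3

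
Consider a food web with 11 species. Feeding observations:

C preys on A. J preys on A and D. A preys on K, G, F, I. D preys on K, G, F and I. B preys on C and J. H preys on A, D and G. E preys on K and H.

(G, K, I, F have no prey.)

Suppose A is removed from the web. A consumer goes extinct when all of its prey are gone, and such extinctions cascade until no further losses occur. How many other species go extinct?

1

Remove A.
Round 1: C (all prey gone) → extinct.
No further losses. Total secondary extinctions: 1.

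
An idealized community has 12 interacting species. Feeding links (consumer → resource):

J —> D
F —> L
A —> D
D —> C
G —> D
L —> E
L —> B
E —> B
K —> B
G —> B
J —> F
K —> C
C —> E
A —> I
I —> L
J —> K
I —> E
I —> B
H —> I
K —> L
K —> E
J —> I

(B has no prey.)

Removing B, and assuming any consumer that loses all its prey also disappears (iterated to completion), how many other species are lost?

11

Remove B.
Round 1: E (all prey gone) → extinct.
Round 2: L (all prey gone), C (all prey gone) → extinct.
Round 3: I (all prey gone), F (all prey gone), K (all prey gone), D (all prey gone) → extinct.
Round 4: H (all prey gone), G (all prey gone), J (all prey gone), A (all prey gone) → extinct.
No further losses. Total secondary extinctions: 11.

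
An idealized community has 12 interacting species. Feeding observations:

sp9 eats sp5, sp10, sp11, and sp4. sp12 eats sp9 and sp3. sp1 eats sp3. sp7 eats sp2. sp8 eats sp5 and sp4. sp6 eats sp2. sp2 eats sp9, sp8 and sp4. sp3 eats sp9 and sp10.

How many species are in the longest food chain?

4 species

One longest chain: sp5 → sp8 → sp2 → sp6.
It has 4 species and 3 links.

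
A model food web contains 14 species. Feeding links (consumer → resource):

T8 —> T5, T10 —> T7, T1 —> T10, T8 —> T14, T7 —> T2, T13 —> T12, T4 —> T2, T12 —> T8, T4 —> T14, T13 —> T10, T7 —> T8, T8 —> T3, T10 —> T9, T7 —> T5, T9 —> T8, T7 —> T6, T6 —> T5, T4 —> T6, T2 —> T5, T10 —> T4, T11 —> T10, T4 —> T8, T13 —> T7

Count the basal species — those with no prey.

3

Basal species (no prey listed): T14, T3, T5.
Count: 3.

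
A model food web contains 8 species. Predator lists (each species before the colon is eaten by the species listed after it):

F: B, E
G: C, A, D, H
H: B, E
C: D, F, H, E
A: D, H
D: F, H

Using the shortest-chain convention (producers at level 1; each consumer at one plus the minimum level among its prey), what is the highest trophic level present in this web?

Producers (level 1): G.
Following each consumer down to its lowest-level prey: G → H → B (levels 1 through 3).
All prey of B (H 2, F 3) are at level 2 or above, so B is at level 1 + 2 = 3.
Every consumer has at least one prey at level 2 or below, so none exceeds level 3.

3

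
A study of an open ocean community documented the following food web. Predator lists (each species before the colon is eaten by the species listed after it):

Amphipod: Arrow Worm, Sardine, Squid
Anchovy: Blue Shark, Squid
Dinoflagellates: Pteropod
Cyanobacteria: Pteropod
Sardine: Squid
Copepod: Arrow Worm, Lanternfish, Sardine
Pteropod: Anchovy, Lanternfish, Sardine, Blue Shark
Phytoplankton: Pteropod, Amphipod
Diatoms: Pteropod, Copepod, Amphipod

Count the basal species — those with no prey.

4

Basal species (no prey listed): Phytoplankton, Dinoflagellates, Diatoms, Cyanobacteria.
Count: 4.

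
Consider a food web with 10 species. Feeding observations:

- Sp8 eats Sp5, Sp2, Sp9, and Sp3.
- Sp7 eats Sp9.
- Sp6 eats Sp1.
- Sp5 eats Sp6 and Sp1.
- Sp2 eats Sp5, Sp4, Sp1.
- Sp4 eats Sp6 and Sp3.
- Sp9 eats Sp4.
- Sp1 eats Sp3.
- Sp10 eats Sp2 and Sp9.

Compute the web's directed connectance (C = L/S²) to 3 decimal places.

The web has S = 10 species and L = 17 feeding links.
C = L / S² = 17 / 100 = 0.1700 ≈ 0.170.

C = 0.170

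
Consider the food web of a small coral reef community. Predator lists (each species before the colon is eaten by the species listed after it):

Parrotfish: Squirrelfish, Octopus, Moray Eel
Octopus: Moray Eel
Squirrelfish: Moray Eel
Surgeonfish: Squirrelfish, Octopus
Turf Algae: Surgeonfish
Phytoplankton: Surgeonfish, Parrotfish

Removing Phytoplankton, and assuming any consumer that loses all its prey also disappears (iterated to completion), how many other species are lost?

Remove Phytoplankton.
Round 1: Parrotfish (all prey gone) → extinct.
No further losses. Total secondary extinctions: 1.

1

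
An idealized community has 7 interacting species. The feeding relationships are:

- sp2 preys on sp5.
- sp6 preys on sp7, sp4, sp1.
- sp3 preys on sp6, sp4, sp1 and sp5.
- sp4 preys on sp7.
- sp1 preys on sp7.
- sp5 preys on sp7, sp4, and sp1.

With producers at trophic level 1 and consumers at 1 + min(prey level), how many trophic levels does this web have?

3

Producers (level 1): sp7.
Following each consumer down to its lowest-level prey: sp7 → sp5 → sp2 (levels 1 through 3).
All prey of sp2 (sp5 2) are at level 2 or above, so sp2 is at level 1 + 2 = 3.
Every consumer has at least one prey at level 2 or below, so none exceeds level 3.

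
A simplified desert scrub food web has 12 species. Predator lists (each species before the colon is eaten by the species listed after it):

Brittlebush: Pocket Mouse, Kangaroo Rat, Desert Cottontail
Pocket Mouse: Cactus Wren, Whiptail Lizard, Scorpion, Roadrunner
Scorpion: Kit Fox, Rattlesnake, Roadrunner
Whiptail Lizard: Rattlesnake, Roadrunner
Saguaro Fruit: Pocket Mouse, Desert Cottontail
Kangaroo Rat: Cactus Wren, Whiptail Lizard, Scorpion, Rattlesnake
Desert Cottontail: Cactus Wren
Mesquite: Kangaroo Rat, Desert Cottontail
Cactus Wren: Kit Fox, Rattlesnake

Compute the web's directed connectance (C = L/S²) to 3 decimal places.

The web has S = 12 species and L = 23 feeding links.
C = L / S² = 23 / 144 = 0.1597 ≈ 0.160.

C = 0.160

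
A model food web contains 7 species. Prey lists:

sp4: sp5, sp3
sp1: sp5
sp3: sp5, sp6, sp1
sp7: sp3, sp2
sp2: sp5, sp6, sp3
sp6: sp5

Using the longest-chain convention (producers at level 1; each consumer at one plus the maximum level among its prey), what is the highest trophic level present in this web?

5

Producers (level 1): sp5.
sp5 → sp6 → sp3 → sp2 → sp7 gives sp7 level 5.
No species has a prey at level 5, so no species reaches level 6.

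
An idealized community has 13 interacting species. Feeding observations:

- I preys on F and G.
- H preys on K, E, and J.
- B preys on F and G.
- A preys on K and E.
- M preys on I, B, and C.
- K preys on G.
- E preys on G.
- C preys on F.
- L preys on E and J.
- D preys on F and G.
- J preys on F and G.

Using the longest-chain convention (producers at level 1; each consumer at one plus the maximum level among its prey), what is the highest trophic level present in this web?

3

Producers (level 1): G, F.
G → J → H gives H level 3.
No species has a prey at level 3, so no species reaches level 4.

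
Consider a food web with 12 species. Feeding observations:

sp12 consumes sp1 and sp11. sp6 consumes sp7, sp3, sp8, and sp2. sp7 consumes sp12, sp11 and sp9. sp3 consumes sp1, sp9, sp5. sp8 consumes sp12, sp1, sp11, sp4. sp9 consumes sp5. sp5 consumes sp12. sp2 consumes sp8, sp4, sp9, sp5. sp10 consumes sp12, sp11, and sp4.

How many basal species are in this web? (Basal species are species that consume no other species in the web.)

Basal species (no prey listed): sp1, sp11, sp4.
Count: 3.

3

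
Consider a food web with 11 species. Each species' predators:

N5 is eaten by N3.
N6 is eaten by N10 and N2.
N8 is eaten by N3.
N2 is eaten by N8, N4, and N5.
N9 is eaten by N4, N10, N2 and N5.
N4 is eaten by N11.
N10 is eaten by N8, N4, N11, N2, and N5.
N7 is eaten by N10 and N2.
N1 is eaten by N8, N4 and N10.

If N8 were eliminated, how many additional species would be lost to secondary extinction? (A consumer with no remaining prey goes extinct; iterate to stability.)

Remove N8.
Every predator of it retains at least one other prey: N3 still has N5.
No consumer loses all prey, so no secondary extinctions occur.

0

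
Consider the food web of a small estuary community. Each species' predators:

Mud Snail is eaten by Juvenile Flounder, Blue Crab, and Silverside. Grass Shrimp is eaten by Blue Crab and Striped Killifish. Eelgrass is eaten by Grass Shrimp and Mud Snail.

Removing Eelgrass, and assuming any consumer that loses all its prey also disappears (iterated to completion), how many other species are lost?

6

Remove Eelgrass.
Round 1: Mud Snail (all prey gone), Grass Shrimp (all prey gone) → extinct.
Round 2: Juvenile Flounder (all prey gone), Silverside (all prey gone), Striped Killifish (all prey gone), Blue Crab (all prey gone) → extinct.
No further losses. Total secondary extinctions: 6.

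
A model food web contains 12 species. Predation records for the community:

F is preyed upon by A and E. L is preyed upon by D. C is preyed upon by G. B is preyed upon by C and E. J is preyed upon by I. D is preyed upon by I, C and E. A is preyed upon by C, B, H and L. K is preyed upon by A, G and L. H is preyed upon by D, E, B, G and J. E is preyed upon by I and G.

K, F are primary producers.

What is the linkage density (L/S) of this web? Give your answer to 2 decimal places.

There are L = 24 links among S = 12 species.
L/S = 24/12 = 2.0000 ≈ 2.00.

L/S = 2.00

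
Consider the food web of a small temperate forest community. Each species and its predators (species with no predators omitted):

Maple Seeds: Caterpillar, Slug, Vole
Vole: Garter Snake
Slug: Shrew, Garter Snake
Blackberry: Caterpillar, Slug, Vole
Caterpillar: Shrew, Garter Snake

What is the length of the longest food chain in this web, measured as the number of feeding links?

One longest chain: Maple Seeds → Caterpillar → Shrew.
It has 3 species and 2 links.

2 links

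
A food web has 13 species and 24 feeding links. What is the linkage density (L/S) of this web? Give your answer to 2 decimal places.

There are L = 24 links among S = 13 species.
L/S = 24/13 = 1.8462 ≈ 1.85.

L/S = 1.85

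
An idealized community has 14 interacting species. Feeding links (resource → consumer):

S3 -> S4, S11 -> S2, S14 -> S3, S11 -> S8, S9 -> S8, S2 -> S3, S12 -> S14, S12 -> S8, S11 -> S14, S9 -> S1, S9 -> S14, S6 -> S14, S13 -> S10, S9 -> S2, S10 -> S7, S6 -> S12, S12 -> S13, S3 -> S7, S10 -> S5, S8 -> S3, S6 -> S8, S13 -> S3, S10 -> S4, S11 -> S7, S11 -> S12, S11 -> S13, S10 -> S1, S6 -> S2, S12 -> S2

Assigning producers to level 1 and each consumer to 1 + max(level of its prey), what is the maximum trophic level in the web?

Producers (level 1): S6, S11, S9.
S6 → S12 → S13 → S10 → S1 gives S1 level 5.
No species has a prey at level 5, so no species reaches level 6.

5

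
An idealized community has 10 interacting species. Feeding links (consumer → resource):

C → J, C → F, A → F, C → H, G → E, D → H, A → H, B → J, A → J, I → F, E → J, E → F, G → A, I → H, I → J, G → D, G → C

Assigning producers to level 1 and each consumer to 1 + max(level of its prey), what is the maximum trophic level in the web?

Producers (level 1): J, H, F.
J → A → G gives G level 3.
No species has a prey at level 3, so no species reaches level 4.

3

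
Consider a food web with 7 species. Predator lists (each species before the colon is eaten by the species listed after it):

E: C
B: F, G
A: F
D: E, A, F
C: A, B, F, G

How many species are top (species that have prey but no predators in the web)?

Top species (has prey, but nothing eats it): F, G.
Count: 2.

2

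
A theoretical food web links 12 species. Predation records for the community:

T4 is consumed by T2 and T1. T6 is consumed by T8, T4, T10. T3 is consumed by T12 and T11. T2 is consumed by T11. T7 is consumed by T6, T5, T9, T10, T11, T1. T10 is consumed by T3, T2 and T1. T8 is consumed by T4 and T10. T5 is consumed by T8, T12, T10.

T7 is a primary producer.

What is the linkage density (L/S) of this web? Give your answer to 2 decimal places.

L/S = 1.83

There are L = 22 links among S = 12 species.
L/S = 22/12 = 1.8333 ≈ 1.83.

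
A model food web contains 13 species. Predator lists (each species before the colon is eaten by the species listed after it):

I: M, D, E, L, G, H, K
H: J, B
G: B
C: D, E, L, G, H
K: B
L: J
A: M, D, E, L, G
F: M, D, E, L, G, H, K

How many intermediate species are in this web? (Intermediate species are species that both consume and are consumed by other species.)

4

Intermediate species (has both prey and predators): L, G, H, K.
Count: 4.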